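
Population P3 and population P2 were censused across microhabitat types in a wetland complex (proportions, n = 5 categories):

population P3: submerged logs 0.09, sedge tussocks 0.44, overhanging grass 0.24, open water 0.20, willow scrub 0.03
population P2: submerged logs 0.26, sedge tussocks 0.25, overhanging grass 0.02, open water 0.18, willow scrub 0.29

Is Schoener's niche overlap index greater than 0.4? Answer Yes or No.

Σ|p₁ᵢ − p₂ᵢ| = 0.17 + 0.19 + 0.22 + 0.02 + 0.26 = 0.86
D = 1 − ½ × 0.86 = 1 − 0.430 = 0.5700
D = 0.5700 > 0.4 → Yes.

Yes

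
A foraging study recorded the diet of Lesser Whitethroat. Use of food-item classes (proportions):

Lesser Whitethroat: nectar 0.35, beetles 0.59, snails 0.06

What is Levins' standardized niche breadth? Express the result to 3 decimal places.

0.554

Σpᵢ² = 0.35² + 0.59² + 0.06² = 0.1225 + 0.3481 + 0.0036 = 0.4742
B = 1 / 0.4742 = 2.10881
Bₛ = (B − 1)/(n − 1) = (2.10881 − 1)/(3 − 1) = 1.10881/2 = 0.55441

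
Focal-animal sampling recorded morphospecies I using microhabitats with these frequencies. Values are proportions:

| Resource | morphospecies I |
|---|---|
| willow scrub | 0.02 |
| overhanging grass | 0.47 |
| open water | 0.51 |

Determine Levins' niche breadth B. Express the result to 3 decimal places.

Σpᵢ² = 0.02² + 0.47² + 0.51² = 0.0004 + 0.2209 + 0.2601 = 0.4814
B = 1 / 0.4814 = 2.07727

2.077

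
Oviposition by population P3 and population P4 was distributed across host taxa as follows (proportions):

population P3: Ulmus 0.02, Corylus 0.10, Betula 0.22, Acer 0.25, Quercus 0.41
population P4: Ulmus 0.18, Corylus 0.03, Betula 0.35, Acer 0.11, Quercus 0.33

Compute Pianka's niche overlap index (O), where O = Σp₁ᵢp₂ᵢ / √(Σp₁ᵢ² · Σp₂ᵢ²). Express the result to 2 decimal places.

Σ p₁ᵢp₂ᵢ = 0.0036 + 0.0030 + 0.0770 + 0.0275 + 0.1353 = 0.2464
Σp_1ᵢ² = 0.02² + 0.10² + 0.22² + 0.25² + 0.41² = 0.0004 + 0.0100 + 0.0484 + 0.0625 + 0.1681 = 0.2894
Σp_2ᵢ² = 0.18² + 0.03² + 0.35² + 0.11² + 0.33² = 0.0324 + 0.0009 + 0.1225 + 0.0121 + 0.1089 = 0.2768
O = 0.2464 / √(0.2894 × 0.2768) = 0.2464 / 0.28303 = 0.8706

0.87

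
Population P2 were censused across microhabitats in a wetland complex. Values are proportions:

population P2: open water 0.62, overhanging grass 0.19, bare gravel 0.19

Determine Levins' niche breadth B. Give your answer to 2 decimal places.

Σpᵢ² = 0.62² + 0.19² + 0.19² = 0.3844 + 0.0361 + 0.0361 = 0.4566
B = 1 / 0.4566 = 2.1901

2.19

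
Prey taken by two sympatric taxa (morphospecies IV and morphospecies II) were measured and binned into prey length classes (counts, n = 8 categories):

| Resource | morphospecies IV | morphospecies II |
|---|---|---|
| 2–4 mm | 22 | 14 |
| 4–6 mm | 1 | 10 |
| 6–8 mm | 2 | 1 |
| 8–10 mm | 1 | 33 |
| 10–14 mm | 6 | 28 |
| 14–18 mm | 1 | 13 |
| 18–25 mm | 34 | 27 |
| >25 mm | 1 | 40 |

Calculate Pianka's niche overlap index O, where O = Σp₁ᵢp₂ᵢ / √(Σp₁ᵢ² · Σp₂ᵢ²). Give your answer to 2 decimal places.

0.53

Proportions for morphospecies IV (n=68): 22/68=0.3235, 1/68=0.0147, 2/68=0.0294, 1/68=0.0147, 6/68=0.0882, 1/68=0.0147, 34/68=0.5000, 1/68=0.0147
Proportions for morphospecies II (n=166): 14/166=0.0843, 10/166=0.0602, 1/166=0.0060, 33/166=0.1988, 28/166=0.1687, 13/166=0.0783, 27/166=0.1627, 40/166=0.2410
Σ p₁ᵢp₂ᵢ = 0.027271 + 0.000885 + 0.000176 + 0.002922 + 0.014879 + 0.001151 + 0.081350 + 0.003543 = 0.132177
Σp_1ᵢ² = 0.3235² + 0.0147² + 0.0294² + 0.0147² + 0.0882² + 0.0147² + 0.5000² + 0.0147² = 0.104652 + 0.000216 + 0.000864 + 0.000216 + 0.007779 + 0.000216 + 0.250000 + 0.000216 = 0.364159
Σp_2ᵢ² = 0.0843² + 0.0602² + 0.0060² + 0.1988² + 0.1687² + 0.0783² + 0.1627² + 0.2410² = 0.007106 + 0.003624 + 0.000036 + 0.039521 + 0.028460 + 0.006131 + 0.026471 + 0.058081 = 0.169430
O = 0.132177 / √(0.364159 × 0.169430) = 0.132177 / 0.2483938 = 0.5321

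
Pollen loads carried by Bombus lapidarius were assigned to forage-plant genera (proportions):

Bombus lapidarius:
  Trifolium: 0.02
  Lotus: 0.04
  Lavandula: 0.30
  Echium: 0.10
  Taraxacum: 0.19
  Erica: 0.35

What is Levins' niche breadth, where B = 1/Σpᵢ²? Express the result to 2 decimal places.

Σpᵢ² = 0.02² + 0.04² + 0.30² + 0.10² + 0.19² + 0.35² = 0.0004 + 0.0016 + 0.0900 + 0.0100 + 0.0361 + 0.1225 = 0.2606
B = 1 / 0.2606 = 3.8373

3.84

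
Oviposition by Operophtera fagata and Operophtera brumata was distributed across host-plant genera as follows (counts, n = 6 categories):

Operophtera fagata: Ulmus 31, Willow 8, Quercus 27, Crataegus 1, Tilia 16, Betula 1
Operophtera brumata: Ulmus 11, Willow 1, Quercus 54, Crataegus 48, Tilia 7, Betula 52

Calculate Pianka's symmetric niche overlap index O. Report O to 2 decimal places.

0.50

Proportions for Operophtera fagata (n=84): 31/84=0.3690, 8/84=0.0952, 27/84=0.3214, 1/84=0.0119, 16/84=0.1905, 1/84=0.0119
Proportions for Operophtera brumata (n=173): 11/173=0.0636, 1/173=0.0058, 54/173=0.3121, 48/173=0.2775, 7/173=0.0405, 52/173=0.3006
Σ p₁ᵢp₂ᵢ = 0.023468 + 0.000552 + 0.100309 + 0.003302 + 0.007715 + 0.003577 = 0.138923
Σp_1ᵢ² = 0.3690² + 0.0952² + 0.3214² + 0.0119² + 0.1905² + 0.0119² = 0.136161 + 0.009063 + 0.103298 + 0.000142 + 0.036290 + 0.000142 = 0.285096
Σp_2ᵢ² = 0.0636² + 0.0058² + 0.3121² + 0.2775² + 0.0405² + 0.3006² = 0.004045 + 0.000034 + 0.097406 + 0.077006 + 0.001640 + 0.090360 = 0.270491
O = 0.138923 / √(0.285096 × 0.270491) = 0.138923 / 0.2776975 = 0.5003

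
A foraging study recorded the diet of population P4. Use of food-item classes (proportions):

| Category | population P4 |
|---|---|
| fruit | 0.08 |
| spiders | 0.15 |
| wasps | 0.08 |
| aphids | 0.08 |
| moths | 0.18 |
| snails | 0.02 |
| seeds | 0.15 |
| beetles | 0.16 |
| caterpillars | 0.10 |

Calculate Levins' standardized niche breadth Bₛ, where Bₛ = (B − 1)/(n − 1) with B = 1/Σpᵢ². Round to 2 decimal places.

0.82

Σpᵢ² = 0.08² + 0.15² + 0.08² + 0.08² + 0.18² + 0.02² + 0.15² + 0.16² + 0.10² = 0.0064 + 0.0225 + 0.0064 + 0.0064 + 0.0324 + 0.0004 + 0.0225 + 0.0256 + 0.0100 = 0.1326
B = 1 / 0.1326 = 7.5415
Bₛ = (B − 1)/(n − 1) = (7.5415 − 1)/(9 − 1) = 6.5415/8 = 0.8177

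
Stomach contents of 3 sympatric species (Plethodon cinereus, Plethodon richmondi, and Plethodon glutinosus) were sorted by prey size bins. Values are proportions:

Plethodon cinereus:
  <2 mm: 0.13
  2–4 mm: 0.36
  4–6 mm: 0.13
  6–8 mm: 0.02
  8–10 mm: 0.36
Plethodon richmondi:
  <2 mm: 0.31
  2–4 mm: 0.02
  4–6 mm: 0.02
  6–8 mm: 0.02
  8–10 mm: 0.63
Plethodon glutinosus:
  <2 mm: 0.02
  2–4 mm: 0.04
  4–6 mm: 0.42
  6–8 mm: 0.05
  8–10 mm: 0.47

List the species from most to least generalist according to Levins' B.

Plethodon cinereus > Plethodon glutinosus > Plethodon richmondi

Σp_cineᵢ² = 0.13² + 0.36² + 0.13² + 0.02² + 0.36² = 0.0169 + 0.1296 + 0.0169 + 0.0004 + 0.1296 = 0.2934
B_cine = 1 / 0.2934 = 3.4083
Σp_richᵢ² = 0.31² + 0.02² + 0.02² + 0.02² + 0.63² = 0.0961 + 0.0004 + 0.0004 + 0.0004 + 0.3969 = 0.4942
B_rich = 1 / 0.4942 = 2.0235
Σp_glutᵢ² = 0.02² + 0.04² + 0.42² + 0.05² + 0.47² = 0.0004 + 0.0016 + 0.1764 + 0.0025 + 0.2209 = 0.4018
B_glut = 1 / 0.4018 = 2.4888
Ranking by B (broadest → narrowest): Plethodon cinereus (3.41) > Plethodon glutinosus (2.49) > Plethodon richmondi (2.02)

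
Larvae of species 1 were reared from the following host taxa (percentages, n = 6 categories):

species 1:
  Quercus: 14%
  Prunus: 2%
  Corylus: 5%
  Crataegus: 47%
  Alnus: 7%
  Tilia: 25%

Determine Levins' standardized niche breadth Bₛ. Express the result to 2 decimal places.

0.44

Convert percentages to proportions (divide by 100).
Σpᵢ² = 0.14² + 0.02² + 0.05² + 0.47² + 0.07² + 0.25² = 0.0196 + 0.0004 + 0.0025 + 0.2209 + 0.0049 + 0.0625 = 0.3108
B = 1 / 0.3108 = 3.2175
Bₛ = (B − 1)/(n − 1) = (3.2175 − 1)/(6 − 1) = 2.2175/5 = 0.4435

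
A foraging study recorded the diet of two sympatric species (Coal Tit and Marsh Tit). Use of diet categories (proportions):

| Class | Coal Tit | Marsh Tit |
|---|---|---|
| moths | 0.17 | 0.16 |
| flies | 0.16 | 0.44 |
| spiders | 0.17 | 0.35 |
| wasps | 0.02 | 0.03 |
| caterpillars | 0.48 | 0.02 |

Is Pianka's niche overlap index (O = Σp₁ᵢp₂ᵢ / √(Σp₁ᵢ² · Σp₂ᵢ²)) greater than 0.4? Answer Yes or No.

Σ p₁ᵢp₂ᵢ = 0.0272 + 0.0704 + 0.0595 + 0.0006 + 0.0096 = 0.1673
Σp_1ᵢ² = 0.17² + 0.16² + 0.17² + 0.02² + 0.48² = 0.0289 + 0.0256 + 0.0289 + 0.0004 + 0.2304 = 0.3142
Σp_2ᵢ² = 0.16² + 0.44² + 0.35² + 0.03² + 0.02² = 0.0256 + 0.1936 + 0.1225 + 0.0009 + 0.0004 = 0.3430
O = 0.1673 / √(0.3142 × 0.3430) = 0.1673 / 0.32828 = 0.5096
O = 0.5096 > 0.4 → Yes.

Yes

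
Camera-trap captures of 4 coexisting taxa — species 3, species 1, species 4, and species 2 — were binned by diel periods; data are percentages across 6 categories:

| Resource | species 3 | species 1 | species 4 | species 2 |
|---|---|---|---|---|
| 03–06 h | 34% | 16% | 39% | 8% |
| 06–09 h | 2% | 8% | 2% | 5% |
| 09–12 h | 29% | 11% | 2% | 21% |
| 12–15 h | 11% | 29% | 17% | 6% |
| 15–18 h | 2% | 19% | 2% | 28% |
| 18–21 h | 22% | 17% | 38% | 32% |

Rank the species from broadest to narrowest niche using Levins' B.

Convert percentages to proportions (divide by 100).
Σp_3ᵢ² = 0.34² + 0.02² + 0.29² + 0.11² + 0.02² + 0.22² = 0.1156 + 0.0004 + 0.0841 + 0.0121 + 0.0004 + 0.0484 = 0.2610
B_3 = 1 / 0.2610 = 3.8314
Σp_1ᵢ² = 0.16² + 0.08² + 0.11² + 0.29² + 0.19² + 0.17² = 0.0256 + 0.0064 + 0.0121 + 0.0841 + 0.0361 + 0.0289 = 0.1932
B_1 = 1 / 0.1932 = 5.1760
Σp_4ᵢ² = 0.39² + 0.02² + 0.02² + 0.17² + 0.02² + 0.38² = 0.1521 + 0.0004 + 0.0004 + 0.0289 + 0.0004 + 0.1444 = 0.3266
B_4 = 1 / 0.3266 = 3.0618
Σp_2ᵢ² = 0.08² + 0.05² + 0.21² + 0.06² + 0.28² + 0.32² = 0.0064 + 0.0025 + 0.0441 + 0.0036 + 0.0784 + 0.1024 = 0.2374
B_2 = 1 / 0.2374 = 4.2123
Ranking by B (broadest → narrowest): species 1 (5.18) > species 2 (4.21) > species 3 (3.83) > species 4 (3.06)

species 1 > species 2 > species 3 > species 4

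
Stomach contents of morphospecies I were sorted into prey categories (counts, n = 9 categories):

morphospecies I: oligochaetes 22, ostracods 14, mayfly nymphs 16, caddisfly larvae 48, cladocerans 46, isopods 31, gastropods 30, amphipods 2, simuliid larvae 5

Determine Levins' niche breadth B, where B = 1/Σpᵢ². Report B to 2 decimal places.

Proportions for morphospecies I (n=214): 22/214=0.1028, 14/214=0.0654, 16/214=0.0748, 48/214=0.2243, 46/214=0.2150, 31/214=0.1449, 30/214=0.1402, 2/214=0.0093, 5/214=0.0234
Σpᵢ² = 0.1028² + 0.0654² + 0.0748² + 0.2243² + 0.2150² + 0.1449² + 0.1402² + 0.0093² + 0.0234² = 0.010568 + 0.004277 + 0.005595 + 0.050310 + 0.046225 + 0.020996 + 0.019656 + 0.000086 + 0.000548 = 0.158261
B = 1 / 0.158261 = 6.3187

6.32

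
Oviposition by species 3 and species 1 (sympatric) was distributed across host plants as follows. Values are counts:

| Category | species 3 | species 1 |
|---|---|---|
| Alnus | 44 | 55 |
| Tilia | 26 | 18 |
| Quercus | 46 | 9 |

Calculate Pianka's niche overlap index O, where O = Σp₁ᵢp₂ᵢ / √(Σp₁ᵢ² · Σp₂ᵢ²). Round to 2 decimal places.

Proportions for species 3 (n=116): 44/116=0.3793, 26/116=0.2241, 46/116=0.3966
Proportions for species 1 (n=82): 55/82=0.6707, 18/82=0.2195, 9/82=0.1098
Σ p₁ᵢp₂ᵢ = 0.254397 + 0.049190 + 0.043547 = 0.347134
Σp_1ᵢ² = 0.3793² + 0.2241² + 0.3966² = 0.143868 + 0.050221 + 0.157292 = 0.351381
Σp_2ᵢ² = 0.6707² + 0.2195² + 0.1098² = 0.449838 + 0.048180 + 0.012056 = 0.510074
O = 0.347134 / √(0.351381 × 0.510074) = 0.347134 / 0.4233560 = 0.8200

0.82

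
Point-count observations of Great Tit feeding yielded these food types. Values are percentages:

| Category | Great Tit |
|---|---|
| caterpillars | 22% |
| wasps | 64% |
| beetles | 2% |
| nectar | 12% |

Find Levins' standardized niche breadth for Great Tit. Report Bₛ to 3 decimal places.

0.372

Convert percentages to proportions (divide by 100).
Σpᵢ² = 0.22² + 0.64² + 0.02² + 0.12² = 0.0484 + 0.4096 + 0.0004 + 0.0144 = 0.4728
B = 1 / 0.4728 = 2.11506
Bₛ = (B − 1)/(n − 1) = (2.11506 − 1)/(4 − 1) = 1.11506/3 = 0.37169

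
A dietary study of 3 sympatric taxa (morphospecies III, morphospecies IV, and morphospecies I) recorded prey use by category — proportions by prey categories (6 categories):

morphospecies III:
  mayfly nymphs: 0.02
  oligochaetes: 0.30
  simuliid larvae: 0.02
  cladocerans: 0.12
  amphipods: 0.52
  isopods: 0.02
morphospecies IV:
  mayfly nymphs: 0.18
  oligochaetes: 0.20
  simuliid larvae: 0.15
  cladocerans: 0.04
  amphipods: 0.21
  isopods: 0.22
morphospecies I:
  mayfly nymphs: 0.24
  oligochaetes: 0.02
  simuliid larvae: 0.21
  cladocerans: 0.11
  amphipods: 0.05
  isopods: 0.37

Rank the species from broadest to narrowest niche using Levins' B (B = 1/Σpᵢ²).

morphospecies IV > morphospecies I > morphospecies III

Σp_IIIᵢ² = 0.02² + 0.30² + 0.02² + 0.12² + 0.52² + 0.02² = 0.0004 + 0.0900 + 0.0004 + 0.0144 + 0.2704 + 0.0004 = 0.3760
B_III = 1 / 0.3760 = 2.6596
Σp_IVᵢ² = 0.18² + 0.20² + 0.15² + 0.04² + 0.21² + 0.22² = 0.0324 + 0.0400 + 0.0225 + 0.0016 + 0.0441 + 0.0484 = 0.1890
B_IV = 1 / 0.1890 = 5.2910
Σp_Iᵢ² = 0.24² + 0.02² + 0.21² + 0.11² + 0.05² + 0.37² = 0.0576 + 0.0004 + 0.0441 + 0.0121 + 0.0025 + 0.1369 = 0.2536
B_I = 1 / 0.2536 = 3.9432
Ranking by B (broadest → narrowest): morphospecies IV (5.29) > morphospecies I (3.94) > morphospecies III (2.66)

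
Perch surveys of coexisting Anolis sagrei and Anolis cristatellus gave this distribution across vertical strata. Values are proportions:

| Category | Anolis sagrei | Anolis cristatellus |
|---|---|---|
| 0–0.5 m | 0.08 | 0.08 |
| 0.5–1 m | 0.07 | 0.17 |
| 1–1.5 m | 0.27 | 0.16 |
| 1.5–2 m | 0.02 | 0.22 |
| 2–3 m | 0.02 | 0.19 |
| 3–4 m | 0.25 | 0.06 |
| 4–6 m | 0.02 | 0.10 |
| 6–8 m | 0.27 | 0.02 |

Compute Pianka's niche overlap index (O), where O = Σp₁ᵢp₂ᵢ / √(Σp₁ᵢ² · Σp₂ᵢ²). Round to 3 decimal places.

0.491

Σ p₁ᵢp₂ᵢ = 0.0064 + 0.0119 + 0.0432 + 0.0044 + 0.0038 + 0.0150 + 0.0020 + 0.0054 = 0.0921
Σp_1ᵢ² = 0.08² + 0.07² + 0.27² + 0.02² + 0.02² + 0.25² + 0.02² + 0.27² = 0.0064 + 0.0049 + 0.0729 + 0.0004 + 0.0004 + 0.0625 + 0.0004 + 0.0729 = 0.2208
Σp_2ᵢ² = 0.08² + 0.17² + 0.16² + 0.22² + 0.19² + 0.06² + 0.10² + 0.02² = 0.0064 + 0.0289 + 0.0256 + 0.0484 + 0.0361 + 0.0036 + 0.0100 + 0.0004 = 0.1594
O = 0.0921 / √(0.2208 × 0.1594) = 0.0921 / 0.187605 = 0.49093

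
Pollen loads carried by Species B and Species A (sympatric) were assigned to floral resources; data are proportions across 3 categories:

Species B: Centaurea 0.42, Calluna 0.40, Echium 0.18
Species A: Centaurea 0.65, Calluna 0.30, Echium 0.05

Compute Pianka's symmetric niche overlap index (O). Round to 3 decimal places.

0.922

Σ p₁ᵢp₂ᵢ = 0.2730 + 0.1200 + 0.0090 = 0.4020
Σp_1ᵢ² = 0.42² + 0.40² + 0.18² = 0.1764 + 0.1600 + 0.0324 = 0.3688
Σp_2ᵢ² = 0.65² + 0.30² + 0.05² = 0.4225 + 0.0900 + 0.0025 = 0.5150
O = 0.4020 / √(0.3688 × 0.5150) = 0.4020 / 0.435812 = 0.92242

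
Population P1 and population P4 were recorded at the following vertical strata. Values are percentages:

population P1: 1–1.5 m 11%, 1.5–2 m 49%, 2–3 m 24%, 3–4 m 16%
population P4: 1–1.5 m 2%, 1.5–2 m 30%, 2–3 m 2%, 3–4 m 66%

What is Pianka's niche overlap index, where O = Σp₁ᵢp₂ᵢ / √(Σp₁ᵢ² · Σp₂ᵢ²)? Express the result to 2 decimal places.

Convert percentages to proportions (divide by 100).
Σ p₁ᵢp₂ᵢ = 0.0022 + 0.1470 + 0.0048 + 0.1056 = 0.2596
Σp_1ᵢ² = 0.11² + 0.49² + 0.24² + 0.16² = 0.0121 + 0.2401 + 0.0576 + 0.0256 = 0.3354
Σp_2ᵢ² = 0.02² + 0.30² + 0.02² + 0.66² = 0.0004 + 0.0900 + 0.0004 + 0.4356 = 0.5264
O = 0.2596 / √(0.3354 × 0.5264) = 0.2596 / 0.42018 = 0.6178

0.62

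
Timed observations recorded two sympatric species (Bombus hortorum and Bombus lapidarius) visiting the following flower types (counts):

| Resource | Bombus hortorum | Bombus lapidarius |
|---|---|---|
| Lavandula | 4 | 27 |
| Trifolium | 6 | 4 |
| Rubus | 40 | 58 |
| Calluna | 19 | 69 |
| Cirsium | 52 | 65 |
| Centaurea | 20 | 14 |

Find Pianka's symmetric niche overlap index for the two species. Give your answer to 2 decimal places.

Proportions for Bombus hortorum (n=141): 4/141=0.0284, 6/141=0.0426, 40/141=0.2837, 19/141=0.1348, 52/141=0.3688, 20/141=0.1418
Proportions for Bombus lapidarius (n=237): 27/237=0.1139, 4/237=0.0169, 58/237=0.2447, 69/237=0.2911, 65/237=0.2743, 14/237=0.0591
Σ p₁ᵢp₂ᵢ = 0.003235 + 0.000720 + 0.069421 + 0.039240 + 0.101162 + 0.008380 = 0.222158
Σp_1ᵢ² = 0.0284² + 0.0426² + 0.2837² + 0.1348² + 0.3688² + 0.1418² = 0.000807 + 0.001815 + 0.080486 + 0.018171 + 0.136013 + 0.020107 = 0.257399
Σp_2ᵢ² = 0.1139² + 0.0169² + 0.2447² + 0.2911² + 0.2743² + 0.0591² = 0.012973 + 0.000286 + 0.059878 + 0.084739 + 0.075240 + 0.003493 = 0.236609
O = 0.222158 / √(0.257399 × 0.236609) = 0.222158 / 0.2467852 = 0.9002

0.90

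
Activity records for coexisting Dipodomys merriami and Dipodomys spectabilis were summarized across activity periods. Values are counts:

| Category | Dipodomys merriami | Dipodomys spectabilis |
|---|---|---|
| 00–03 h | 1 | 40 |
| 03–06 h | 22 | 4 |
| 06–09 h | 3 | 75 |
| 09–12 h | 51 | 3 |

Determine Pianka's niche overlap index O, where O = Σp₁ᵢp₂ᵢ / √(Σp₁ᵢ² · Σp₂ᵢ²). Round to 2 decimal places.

0.11

Proportions for Dipodomys merriami (n=77): 1/77=0.0130, 22/77=0.2857, 3/77=0.0390, 51/77=0.6623
Proportions for Dipodomys spectabilis (n=122): 40/122=0.3279, 4/122=0.0328, 75/122=0.6148, 3/122=0.0246
Σ p₁ᵢp₂ᵢ = 0.004263 + 0.009371 + 0.023977 + 0.016293 = 0.053904
Σp_1ᵢ² = 0.0130² + 0.2857² + 0.0390² + 0.6623² = 0.000169 + 0.081624 + 0.001521 + 0.438641 = 0.521955
Σp_2ᵢ² = 0.3279² + 0.0328² + 0.6148² + 0.0246² = 0.107518 + 0.001076 + 0.377979 + 0.000605 = 0.487178
O = 0.053904 / √(0.521955 × 0.487178) = 0.053904 / 0.5042668 = 0.1069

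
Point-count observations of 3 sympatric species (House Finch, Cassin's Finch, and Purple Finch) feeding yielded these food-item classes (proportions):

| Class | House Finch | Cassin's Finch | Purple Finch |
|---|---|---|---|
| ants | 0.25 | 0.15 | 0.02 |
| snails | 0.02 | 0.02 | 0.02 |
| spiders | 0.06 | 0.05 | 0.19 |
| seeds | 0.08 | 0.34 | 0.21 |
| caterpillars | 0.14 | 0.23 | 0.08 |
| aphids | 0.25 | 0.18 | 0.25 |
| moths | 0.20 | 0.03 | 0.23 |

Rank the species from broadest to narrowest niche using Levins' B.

House Finch > Purple Finch > Cassin's Finch

Σp_Housᵢ² = 0.25² + 0.02² + 0.06² + 0.08² + 0.14² + 0.25² + 0.20² = 0.0625 + 0.0004 + 0.0036 + 0.0064 + 0.0196 + 0.0625 + 0.0400 = 0.1950
B_Hous = 1 / 0.1950 = 5.1282
Σp_Cassᵢ² = 0.15² + 0.02² + 0.05² + 0.34² + 0.23² + 0.18² + 0.03² = 0.0225 + 0.0004 + 0.0025 + 0.1156 + 0.0529 + 0.0324 + 0.0009 = 0.2272
B_Cass = 1 / 0.2272 = 4.4014
Σp_Purpᵢ² = 0.02² + 0.02² + 0.19² + 0.21² + 0.08² + 0.25² + 0.23² = 0.0004 + 0.0004 + 0.0361 + 0.0441 + 0.0064 + 0.0625 + 0.0529 = 0.2028
B_Purp = 1 / 0.2028 = 4.9310
Ranking by B (broadest → narrowest): House Finch (5.13) > Purple Finch (4.93) > Cassin's Finch (4.40)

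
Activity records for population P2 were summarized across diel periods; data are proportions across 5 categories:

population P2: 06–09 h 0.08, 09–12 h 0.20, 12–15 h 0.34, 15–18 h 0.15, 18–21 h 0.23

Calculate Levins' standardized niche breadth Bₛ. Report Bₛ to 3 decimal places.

Σpᵢ² = 0.08² + 0.20² + 0.34² + 0.15² + 0.23² = 0.0064 + 0.0400 + 0.1156 + 0.0225 + 0.0529 = 0.2374
B = 1 / 0.2374 = 4.21230
Bₛ = (B − 1)/(n − 1) = (4.21230 − 1)/(5 − 1) = 3.21230/4 = 0.80308

0.803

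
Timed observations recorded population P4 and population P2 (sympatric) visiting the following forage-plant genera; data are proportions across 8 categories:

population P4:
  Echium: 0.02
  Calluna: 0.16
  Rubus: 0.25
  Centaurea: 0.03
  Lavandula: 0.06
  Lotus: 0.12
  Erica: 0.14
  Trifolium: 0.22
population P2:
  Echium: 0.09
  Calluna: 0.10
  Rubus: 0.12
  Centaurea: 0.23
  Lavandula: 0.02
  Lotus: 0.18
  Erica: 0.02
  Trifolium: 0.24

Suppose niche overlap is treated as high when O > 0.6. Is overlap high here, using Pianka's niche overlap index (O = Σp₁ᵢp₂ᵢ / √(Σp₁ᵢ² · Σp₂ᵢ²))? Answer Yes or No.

Σ p₁ᵢp₂ᵢ = 0.0018 + 0.0160 + 0.0300 + 0.0069 + 0.0012 + 0.0216 + 0.0028 + 0.0528 = 0.1331
Σp_1ᵢ² = 0.02² + 0.16² + 0.25² + 0.03² + 0.06² + 0.12² + 0.14² + 0.22² = 0.0004 + 0.0256 + 0.0625 + 0.0009 + 0.0036 + 0.0144 + 0.0196 + 0.0484 = 0.1754
Σp_2ᵢ² = 0.09² + 0.10² + 0.12² + 0.23² + 0.02² + 0.18² + 0.02² + 0.24² = 0.0081 + 0.0100 + 0.0144 + 0.0529 + 0.0004 + 0.0324 + 0.0004 + 0.0576 = 0.1762
O = 0.1331 / √(0.1754 × 0.1762) = 0.1331 / 0.17580 = 0.7571
O = 0.7571 > 0.6 → Yes.

Yes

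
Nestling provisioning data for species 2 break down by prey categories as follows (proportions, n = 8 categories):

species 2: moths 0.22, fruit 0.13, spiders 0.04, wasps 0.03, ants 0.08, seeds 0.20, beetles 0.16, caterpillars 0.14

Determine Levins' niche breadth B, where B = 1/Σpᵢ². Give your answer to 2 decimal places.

6.27

Σpᵢ² = 0.22² + 0.13² + 0.04² + 0.03² + 0.08² + 0.20² + 0.16² + 0.14² = 0.0484 + 0.0169 + 0.0016 + 0.0009 + 0.0064 + 0.0400 + 0.0256 + 0.0196 = 0.1594
B = 1 / 0.1594 = 6.2735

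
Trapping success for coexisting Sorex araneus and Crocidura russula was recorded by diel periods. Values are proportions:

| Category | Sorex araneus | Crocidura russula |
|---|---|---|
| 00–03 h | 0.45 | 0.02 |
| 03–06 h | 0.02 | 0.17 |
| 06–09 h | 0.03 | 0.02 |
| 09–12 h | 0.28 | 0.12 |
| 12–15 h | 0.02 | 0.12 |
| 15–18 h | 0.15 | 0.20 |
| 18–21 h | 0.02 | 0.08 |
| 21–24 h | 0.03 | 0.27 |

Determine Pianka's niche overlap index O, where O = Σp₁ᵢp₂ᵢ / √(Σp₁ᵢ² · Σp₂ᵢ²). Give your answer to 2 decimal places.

0.38

Σ p₁ᵢp₂ᵢ = 0.0090 + 0.0034 + 0.0006 + 0.0336 + 0.0024 + 0.0300 + 0.0016 + 0.0081 = 0.0887
Σp_1ᵢ² = 0.45² + 0.02² + 0.03² + 0.28² + 0.02² + 0.15² + 0.02² + 0.03² = 0.2025 + 0.0004 + 0.0009 + 0.0784 + 0.0004 + 0.0225 + 0.0004 + 0.0009 = 0.3064
Σp_2ᵢ² = 0.02² + 0.17² + 0.02² + 0.12² + 0.12² + 0.20² + 0.08² + 0.27² = 0.0004 + 0.0289 + 0.0004 + 0.0144 + 0.0144 + 0.0400 + 0.0064 + 0.0729 = 0.1778
O = 0.0887 / √(0.3064 × 0.1778) = 0.0887 / 0.23341 = 0.3800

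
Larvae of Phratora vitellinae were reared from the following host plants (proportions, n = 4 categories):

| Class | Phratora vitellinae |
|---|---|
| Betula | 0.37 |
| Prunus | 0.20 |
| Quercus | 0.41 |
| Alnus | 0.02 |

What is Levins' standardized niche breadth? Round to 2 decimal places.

0.63

Σpᵢ² = 0.37² + 0.20² + 0.41² + 0.02² = 0.1369 + 0.0400 + 0.1681 + 0.0004 = 0.3454
B = 1 / 0.3454 = 2.8952
Bₛ = (B − 1)/(n − 1) = (2.8952 − 1)/(4 − 1) = 1.8952/3 = 0.6317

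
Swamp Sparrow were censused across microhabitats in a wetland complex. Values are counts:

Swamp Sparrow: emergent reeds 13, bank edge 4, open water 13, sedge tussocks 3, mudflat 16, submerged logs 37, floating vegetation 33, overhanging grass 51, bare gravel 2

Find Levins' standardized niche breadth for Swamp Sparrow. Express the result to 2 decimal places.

0.53

Proportions for Swamp Sparrow (n=172): 13/172=0.0756, 4/172=0.0233, 13/172=0.0756, 3/172=0.0174, 16/172=0.0930, 37/172=0.2151, 33/172=0.1919, 51/172=0.2965, 2/172=0.0116
Σpᵢ² = 0.0756² + 0.0233² + 0.0756² + 0.0174² + 0.0930² + 0.2151² + 0.1919² + 0.2965² + 0.0116² = 0.005715 + 0.000543 + 0.005715 + 0.000303 + 0.008649 + 0.046268 + 0.036826 + 0.087912 + 0.000135 = 0.192066
B = 1 / 0.192066 = 5.2065
Bₛ = (B − 1)/(n − 1) = (5.2065 − 1)/(9 − 1) = 4.2065/8 = 0.5258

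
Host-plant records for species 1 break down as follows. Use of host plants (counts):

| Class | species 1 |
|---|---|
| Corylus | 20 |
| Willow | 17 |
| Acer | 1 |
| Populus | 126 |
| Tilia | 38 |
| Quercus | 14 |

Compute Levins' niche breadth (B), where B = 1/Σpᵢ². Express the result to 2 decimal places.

Proportions for species 1 (n=216): 20/216=0.0926, 17/216=0.0787, 1/216=0.0046, 126/216=0.5833, 38/216=0.1759, 14/216=0.0648
Σpᵢ² = 0.0926² + 0.0787² + 0.0046² + 0.5833² + 0.1759² + 0.0648² = 0.008575 + 0.006194 + 0.000021 + 0.340239 + 0.030941 + 0.004199 = 0.390169
B = 1 / 0.390169 = 2.5630

2.56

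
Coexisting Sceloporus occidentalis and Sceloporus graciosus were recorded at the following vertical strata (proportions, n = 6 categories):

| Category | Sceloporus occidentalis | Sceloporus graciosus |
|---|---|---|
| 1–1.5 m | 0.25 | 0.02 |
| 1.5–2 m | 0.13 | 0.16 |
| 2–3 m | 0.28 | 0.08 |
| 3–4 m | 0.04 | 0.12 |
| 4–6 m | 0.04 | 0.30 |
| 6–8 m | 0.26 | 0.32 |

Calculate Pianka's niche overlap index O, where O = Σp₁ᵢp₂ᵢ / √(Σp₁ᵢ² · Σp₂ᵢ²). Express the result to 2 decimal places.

0.63

Σ p₁ᵢp₂ᵢ = 0.0050 + 0.0208 + 0.0224 + 0.0048 + 0.0120 + 0.0832 = 0.1482
Σp_1ᵢ² = 0.25² + 0.13² + 0.28² + 0.04² + 0.04² + 0.26² = 0.0625 + 0.0169 + 0.0784 + 0.0016 + 0.0016 + 0.0676 = 0.2286
Σp_2ᵢ² = 0.02² + 0.16² + 0.08² + 0.12² + 0.30² + 0.32² = 0.0004 + 0.0256 + 0.0064 + 0.0144 + 0.0900 + 0.1024 = 0.2392
O = 0.1482 / √(0.2286 × 0.2392) = 0.1482 / 0.23384 = 0.6338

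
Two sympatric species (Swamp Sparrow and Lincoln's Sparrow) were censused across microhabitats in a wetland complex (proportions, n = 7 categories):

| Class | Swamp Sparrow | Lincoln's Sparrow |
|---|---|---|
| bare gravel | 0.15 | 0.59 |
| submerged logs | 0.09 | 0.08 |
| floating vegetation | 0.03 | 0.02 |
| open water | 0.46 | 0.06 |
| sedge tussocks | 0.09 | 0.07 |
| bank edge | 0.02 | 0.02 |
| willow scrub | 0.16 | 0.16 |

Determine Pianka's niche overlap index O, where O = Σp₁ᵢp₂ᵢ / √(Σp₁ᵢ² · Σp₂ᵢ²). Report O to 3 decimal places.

0.475

Σ p₁ᵢp₂ᵢ = 0.0885 + 0.0072 + 0.0006 + 0.0276 + 0.0063 + 0.0004 + 0.0256 = 0.1562
Σp_1ᵢ² = 0.15² + 0.09² + 0.03² + 0.46² + 0.09² + 0.02² + 0.16² = 0.0225 + 0.0081 + 0.0009 + 0.2116 + 0.0081 + 0.0004 + 0.0256 = 0.2772
Σp_2ᵢ² = 0.59² + 0.08² + 0.02² + 0.06² + 0.07² + 0.02² + 0.16² = 0.3481 + 0.0064 + 0.0004 + 0.0036 + 0.0049 + 0.0004 + 0.0256 = 0.3894
O = 0.1562 / √(0.2772 × 0.3894) = 0.1562 / 0.328545 = 0.47543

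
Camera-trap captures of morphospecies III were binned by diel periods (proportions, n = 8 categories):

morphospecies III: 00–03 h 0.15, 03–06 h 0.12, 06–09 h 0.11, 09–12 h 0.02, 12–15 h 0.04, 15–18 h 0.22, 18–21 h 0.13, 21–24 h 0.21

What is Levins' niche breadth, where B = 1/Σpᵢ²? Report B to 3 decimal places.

6.234

Σpᵢ² = 0.15² + 0.12² + 0.11² + 0.02² + 0.04² + 0.22² + 0.13² + 0.21² = 0.0225 + 0.0144 + 0.0121 + 0.0004 + 0.0016 + 0.0484 + 0.0169 + 0.0441 = 0.1604
B = 1 / 0.1604 = 6.23441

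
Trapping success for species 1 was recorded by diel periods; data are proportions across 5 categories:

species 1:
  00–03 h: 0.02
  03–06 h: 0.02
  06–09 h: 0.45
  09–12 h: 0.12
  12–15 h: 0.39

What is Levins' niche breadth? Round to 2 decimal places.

Σpᵢ² = 0.02² + 0.02² + 0.45² + 0.12² + 0.39² = 0.0004 + 0.0004 + 0.2025 + 0.0144 + 0.1521 = 0.3698
B = 1 / 0.3698 = 2.7042

2.70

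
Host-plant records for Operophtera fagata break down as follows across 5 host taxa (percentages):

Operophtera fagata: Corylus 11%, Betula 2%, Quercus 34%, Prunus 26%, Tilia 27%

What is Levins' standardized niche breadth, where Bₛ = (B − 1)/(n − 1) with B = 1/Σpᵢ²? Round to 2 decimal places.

Convert percentages to proportions (divide by 100).
Σpᵢ² = 0.11² + 0.02² + 0.34² + 0.26² + 0.27² = 0.0121 + 0.0004 + 0.1156 + 0.0676 + 0.0729 = 0.2686
B = 1 / 0.2686 = 3.7230
Bₛ = (B − 1)/(n − 1) = (3.7230 − 1)/(5 − 1) = 2.7230/4 = 0.6808

0.68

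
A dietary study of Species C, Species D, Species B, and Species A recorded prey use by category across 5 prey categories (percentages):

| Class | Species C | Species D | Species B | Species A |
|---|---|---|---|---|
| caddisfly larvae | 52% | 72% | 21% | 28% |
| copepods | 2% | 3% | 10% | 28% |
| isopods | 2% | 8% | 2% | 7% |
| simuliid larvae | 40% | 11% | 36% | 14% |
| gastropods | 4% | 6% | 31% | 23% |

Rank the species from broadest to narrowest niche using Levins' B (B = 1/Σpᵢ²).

Species A > Species B > Species C > Species D

Convert percentages to proportions (divide by 100).
Σp_Cᵢ² = 0.52² + 0.02² + 0.02² + 0.40² + 0.04² = 0.2704 + 0.0004 + 0.0004 + 0.1600 + 0.0016 = 0.4328
B_C = 1 / 0.4328 = 2.3105
Σp_Dᵢ² = 0.72² + 0.03² + 0.08² + 0.11² + 0.06² = 0.5184 + 0.0009 + 0.0064 + 0.0121 + 0.0036 = 0.5414
B_D = 1 / 0.5414 = 1.8471
Σp_Bᵢ² = 0.21² + 0.10² + 0.02² + 0.36² + 0.31² = 0.0441 + 0.0100 + 0.0004 + 0.1296 + 0.0961 = 0.2802
B_B = 1 / 0.2802 = 3.5689
Σp_Aᵢ² = 0.28² + 0.28² + 0.07² + 0.14² + 0.23² = 0.0784 + 0.0784 + 0.0049 + 0.0196 + 0.0529 = 0.2342
B_A = 1 / 0.2342 = 4.2699
Ranking by B (broadest → narrowest): Species A (4.27) > Species B (3.57) > Species C (2.31) > Species D (1.85)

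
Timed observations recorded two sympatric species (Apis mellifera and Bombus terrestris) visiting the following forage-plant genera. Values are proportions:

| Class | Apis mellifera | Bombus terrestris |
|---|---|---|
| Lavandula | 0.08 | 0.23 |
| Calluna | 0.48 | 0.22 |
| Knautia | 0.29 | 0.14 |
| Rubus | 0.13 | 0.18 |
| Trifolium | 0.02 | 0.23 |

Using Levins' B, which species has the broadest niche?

Bombus terrestris

Σp_mellᵢ² = 0.08² + 0.48² + 0.29² + 0.13² + 0.02² = 0.0064 + 0.2304 + 0.0841 + 0.0169 + 0.0004 = 0.3382
B_mell = 1 / 0.3382 = 2.9568
Σp_terrᵢ² = 0.23² + 0.22² + 0.14² + 0.18² + 0.23² = 0.0529 + 0.0484 + 0.0196 + 0.0324 + 0.0529 = 0.2062
B_terr = 1 / 0.2062 = 4.8497
Highest B → broadest niche (most generalist): Bombus terrestris (B = 4.85).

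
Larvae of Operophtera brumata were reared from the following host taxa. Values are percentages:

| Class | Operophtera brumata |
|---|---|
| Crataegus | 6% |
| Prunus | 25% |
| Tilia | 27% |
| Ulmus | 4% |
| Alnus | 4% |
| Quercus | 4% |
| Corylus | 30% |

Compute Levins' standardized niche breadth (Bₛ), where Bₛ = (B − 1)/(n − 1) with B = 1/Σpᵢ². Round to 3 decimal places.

0.546

Convert percentages to proportions (divide by 100).
Σpᵢ² = 0.06² + 0.25² + 0.27² + 0.04² + 0.04² + 0.04² + 0.30² = 0.0036 + 0.0625 + 0.0729 + 0.0016 + 0.0016 + 0.0016 + 0.0900 = 0.2338
B = 1 / 0.2338 = 4.27716
Bₛ = (B − 1)/(n − 1) = (4.27716 − 1)/(7 − 1) = 3.27716/6 = 0.54619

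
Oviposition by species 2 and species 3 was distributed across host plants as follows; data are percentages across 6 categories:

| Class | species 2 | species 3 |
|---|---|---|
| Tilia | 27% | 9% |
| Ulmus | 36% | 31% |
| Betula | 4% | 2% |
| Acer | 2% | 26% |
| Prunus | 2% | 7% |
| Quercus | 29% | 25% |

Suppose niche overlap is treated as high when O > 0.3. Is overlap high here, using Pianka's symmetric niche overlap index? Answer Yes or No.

Convert percentages to proportions (divide by 100).
Σ p₁ᵢp₂ᵢ = 0.0243 + 0.1116 + 0.0008 + 0.0052 + 0.0014 + 0.0725 = 0.2158
Σp_1ᵢ² = 0.27² + 0.36² + 0.04² + 0.02² + 0.02² + 0.29² = 0.0729 + 0.1296 + 0.0016 + 0.0004 + 0.0004 + 0.0841 = 0.2890
Σp_2ᵢ² = 0.09² + 0.31² + 0.02² + 0.26² + 0.07² + 0.25² = 0.0081 + 0.0961 + 0.0004 + 0.0676 + 0.0049 + 0.0625 = 0.2396
O = 0.2158 / √(0.2890 × 0.2396) = 0.2158 / 0.26314 = 0.8201
O = 0.8201 > 0.3 → Yes.

Yes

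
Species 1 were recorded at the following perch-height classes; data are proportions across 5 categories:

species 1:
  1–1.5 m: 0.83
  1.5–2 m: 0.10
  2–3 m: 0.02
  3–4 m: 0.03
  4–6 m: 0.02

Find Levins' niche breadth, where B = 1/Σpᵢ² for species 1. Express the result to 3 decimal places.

Σpᵢ² = 0.83² + 0.10² + 0.02² + 0.03² + 0.02² = 0.6889 + 0.0100 + 0.0004 + 0.0009 + 0.0004 = 0.7006
B = 1 / 0.7006 = 1.42735

1.427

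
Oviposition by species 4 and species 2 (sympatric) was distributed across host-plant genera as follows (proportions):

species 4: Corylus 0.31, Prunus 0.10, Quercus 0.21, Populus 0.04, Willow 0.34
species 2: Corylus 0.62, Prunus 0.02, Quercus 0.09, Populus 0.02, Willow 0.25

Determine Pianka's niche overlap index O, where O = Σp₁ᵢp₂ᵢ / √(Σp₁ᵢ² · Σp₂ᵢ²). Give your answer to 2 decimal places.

0.86

Σ p₁ᵢp₂ᵢ = 0.1922 + 0.0020 + 0.0189 + 0.0008 + 0.0850 = 0.2989
Σp_1ᵢ² = 0.31² + 0.10² + 0.21² + 0.04² + 0.34² = 0.0961 + 0.0100 + 0.0441 + 0.0016 + 0.1156 = 0.2674
Σp_2ᵢ² = 0.62² + 0.02² + 0.09² + 0.02² + 0.25² = 0.3844 + 0.0004 + 0.0081 + 0.0004 + 0.0625 = 0.4558
O = 0.2989 / √(0.2674 × 0.4558) = 0.2989 / 0.34911 = 0.8562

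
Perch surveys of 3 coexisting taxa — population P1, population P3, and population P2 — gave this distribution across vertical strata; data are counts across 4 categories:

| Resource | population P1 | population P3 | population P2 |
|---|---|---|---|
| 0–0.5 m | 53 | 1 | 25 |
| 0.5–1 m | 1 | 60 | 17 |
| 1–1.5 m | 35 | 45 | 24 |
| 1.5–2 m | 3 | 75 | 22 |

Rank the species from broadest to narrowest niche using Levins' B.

population P2 > population P3 > population P1

Proportions for population P1 (n=92): 53/92=0.5761, 1/92=0.0109, 35/92=0.3804, 3/92=0.0326
Proportions for population P3 (n=181): 1/181=0.0055, 60/181=0.3315, 45/181=0.2486, 75/181=0.4144
Proportions for population P2 (n=88): 25/88=0.2841, 17/88=0.1932, 24/88=0.2727, 22/88=0.2500
Σp_P1ᵢ² = 0.5761² + 0.0109² + 0.3804² + 0.0326² = 0.331891 + 0.000119 + 0.144704 + 0.001063 = 0.477777
B_P1 = 1 / 0.477777 = 2.0930
Σp_P3ᵢ² = 0.0055² + 0.3315² + 0.2486² + 0.4144² = 0.000030 + 0.109892 + 0.061802 + 0.171727 = 0.343451
B_P3 = 1 / 0.343451 = 2.9116
Σp_P2ᵢ² = 0.2841² + 0.1932² + 0.2727² + 0.2500² = 0.080713 + 0.037326 + 0.074365 + 0.062500 = 0.254904
B_P2 = 1 / 0.254904 = 3.9230
Ranking by B (broadest → narrowest): population P2 (3.92) > population P3 (2.91) > population P1 (2.09)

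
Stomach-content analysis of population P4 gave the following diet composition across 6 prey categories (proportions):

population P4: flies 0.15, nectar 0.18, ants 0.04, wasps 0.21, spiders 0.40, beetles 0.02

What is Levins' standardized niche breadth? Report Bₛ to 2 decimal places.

Σpᵢ² = 0.15² + 0.18² + 0.04² + 0.21² + 0.40² + 0.02² = 0.0225 + 0.0324 + 0.0016 + 0.0441 + 0.1600 + 0.0004 = 0.2610
B = 1 / 0.2610 = 3.8314
Bₛ = (B − 1)/(n − 1) = (3.8314 − 1)/(6 − 1) = 2.8314/5 = 0.5663

0.57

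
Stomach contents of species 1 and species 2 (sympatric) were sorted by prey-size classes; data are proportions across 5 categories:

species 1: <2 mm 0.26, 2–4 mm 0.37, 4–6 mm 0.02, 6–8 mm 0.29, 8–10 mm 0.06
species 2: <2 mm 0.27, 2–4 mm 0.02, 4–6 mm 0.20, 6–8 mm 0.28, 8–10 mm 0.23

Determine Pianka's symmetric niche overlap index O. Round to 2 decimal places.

Σ p₁ᵢp₂ᵢ = 0.0702 + 0.0074 + 0.0040 + 0.0812 + 0.0138 = 0.1766
Σp_1ᵢ² = 0.26² + 0.37² + 0.02² + 0.29² + 0.06² = 0.0676 + 0.1369 + 0.0004 + 0.0841 + 0.0036 = 0.2926
Σp_2ᵢ² = 0.27² + 0.02² + 0.20² + 0.28² + 0.23² = 0.0729 + 0.0004 + 0.0400 + 0.0784 + 0.0529 = 0.2446
O = 0.1766 / √(0.2926 × 0.2446) = 0.1766 / 0.26753 = 0.6601

0.66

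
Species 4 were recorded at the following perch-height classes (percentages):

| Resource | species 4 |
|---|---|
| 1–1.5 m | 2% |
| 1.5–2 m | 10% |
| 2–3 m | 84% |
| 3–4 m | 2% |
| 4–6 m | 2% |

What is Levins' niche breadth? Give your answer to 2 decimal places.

1.40

Convert percentages to proportions (divide by 100).
Σpᵢ² = 0.02² + 0.10² + 0.84² + 0.02² + 0.02² = 0.0004 + 0.0100 + 0.7056 + 0.0004 + 0.0004 = 0.7168
B = 1 / 0.7168 = 1.3951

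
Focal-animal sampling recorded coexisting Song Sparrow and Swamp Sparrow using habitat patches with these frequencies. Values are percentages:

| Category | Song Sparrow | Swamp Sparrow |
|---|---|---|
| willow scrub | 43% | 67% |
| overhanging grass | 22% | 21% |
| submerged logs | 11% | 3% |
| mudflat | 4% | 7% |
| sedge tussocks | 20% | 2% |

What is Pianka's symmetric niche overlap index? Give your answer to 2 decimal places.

0.91

Convert percentages to proportions (divide by 100).
Σ p₁ᵢp₂ᵢ = 0.2881 + 0.0462 + 0.0033 + 0.0028 + 0.0040 = 0.3444
Σp_1ᵢ² = 0.43² + 0.22² + 0.11² + 0.04² + 0.20² = 0.1849 + 0.0484 + 0.0121 + 0.0016 + 0.0400 = 0.2870
Σp_2ᵢ² = 0.67² + 0.21² + 0.03² + 0.07² + 0.02² = 0.4489 + 0.0441 + 0.0009 + 0.0049 + 0.0004 = 0.4992
O = 0.3444 / √(0.2870 × 0.4992) = 0.3444 / 0.37851 = 0.9099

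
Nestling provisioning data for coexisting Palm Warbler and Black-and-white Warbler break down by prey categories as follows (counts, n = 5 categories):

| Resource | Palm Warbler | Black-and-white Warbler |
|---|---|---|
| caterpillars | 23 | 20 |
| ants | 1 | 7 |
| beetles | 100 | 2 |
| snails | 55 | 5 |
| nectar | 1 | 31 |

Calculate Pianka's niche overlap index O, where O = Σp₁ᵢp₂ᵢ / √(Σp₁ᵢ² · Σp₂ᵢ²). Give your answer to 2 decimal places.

Proportions for Palm Warbler (n=180): 23/180=0.1278, 1/180=0.0056, 100/180=0.5556, 55/180=0.3056, 1/180=0.0056
Proportions for Black-and-white Warbler (n=65): 20/65=0.3077, 7/65=0.1077, 2/65=0.0308, 5/65=0.0769, 31/65=0.4769
Σ p₁ᵢp₂ᵢ = 0.039324 + 0.000603 + 0.017112 + 0.023501 + 0.002671 = 0.083211
Σp_1ᵢ² = 0.1278² + 0.0056² + 0.5556² + 0.3056² + 0.0056² = 0.016333 + 0.000031 + 0.308691 + 0.093391 + 0.000031 = 0.418477
Σp_2ᵢ² = 0.3077² + 0.1077² + 0.0308² + 0.0769² + 0.4769² = 0.094679 + 0.011599 + 0.000949 + 0.005914 + 0.227434 = 0.340575
O = 0.083211 / √(0.418477 × 0.340575) = 0.083211 / 0.3775219 = 0.2204

0.22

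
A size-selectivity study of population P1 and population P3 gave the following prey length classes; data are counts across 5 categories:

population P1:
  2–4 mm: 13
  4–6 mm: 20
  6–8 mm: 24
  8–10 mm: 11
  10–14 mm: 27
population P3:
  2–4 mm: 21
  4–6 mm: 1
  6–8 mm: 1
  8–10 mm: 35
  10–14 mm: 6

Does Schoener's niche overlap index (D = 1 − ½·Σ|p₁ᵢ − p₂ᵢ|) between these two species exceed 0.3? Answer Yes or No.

Yes

Proportions for population P1 (n=95): 13/95=0.1368, 20/95=0.2105, 24/95=0.2526, 11/95=0.1158, 27/95=0.2842
Proportions for population P3 (n=64): 21/64=0.3281, 1/64=0.0156, 1/64=0.0156, 35/64=0.5469, 6/64=0.0938
Σ|p₁ᵢ − p₂ᵢ| = 0.1913 + 0.1949 + 0.2370 + 0.4311 + 0.1904 = 1.2447
D = 1 − ½ × 1.2447 = 1 − 0.62235 = 0.37765
D = 0.37765 > 0.3 → Yes.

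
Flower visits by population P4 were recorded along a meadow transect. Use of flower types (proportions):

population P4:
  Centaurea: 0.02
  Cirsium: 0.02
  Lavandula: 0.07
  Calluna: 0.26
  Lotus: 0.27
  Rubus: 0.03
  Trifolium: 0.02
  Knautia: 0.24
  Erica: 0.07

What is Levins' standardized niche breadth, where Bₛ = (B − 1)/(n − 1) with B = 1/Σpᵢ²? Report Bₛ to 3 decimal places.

Σpᵢ² = 0.02² + 0.02² + 0.07² + 0.26² + 0.27² + 0.03² + 0.02² + 0.24² + 0.07² = 0.0004 + 0.0004 + 0.0049 + 0.0676 + 0.0729 + 0.0009 + 0.0004 + 0.0576 + 0.0049 = 0.2100
B = 1 / 0.2100 = 4.76190
Bₛ = (B − 1)/(n − 1) = (4.76190 − 1)/(9 − 1) = 3.76190/8 = 0.47024

0.470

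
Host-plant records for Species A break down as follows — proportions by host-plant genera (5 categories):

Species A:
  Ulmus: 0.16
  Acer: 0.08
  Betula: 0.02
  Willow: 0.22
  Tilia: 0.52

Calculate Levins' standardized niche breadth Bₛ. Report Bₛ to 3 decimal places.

0.462

Σpᵢ² = 0.16² + 0.08² + 0.02² + 0.22² + 0.52² = 0.0256 + 0.0064 + 0.0004 + 0.0484 + 0.2704 = 0.3512
B = 1 / 0.3512 = 2.84738
Bₛ = (B − 1)/(n − 1) = (2.84738 − 1)/(5 − 1) = 1.84738/4 = 0.46185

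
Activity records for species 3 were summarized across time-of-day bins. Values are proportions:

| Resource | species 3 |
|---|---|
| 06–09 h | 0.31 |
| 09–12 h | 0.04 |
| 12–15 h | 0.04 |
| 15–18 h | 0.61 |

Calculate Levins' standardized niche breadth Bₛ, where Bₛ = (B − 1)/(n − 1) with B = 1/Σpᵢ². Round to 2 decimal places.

Σpᵢ² = 0.31² + 0.04² + 0.04² + 0.61² = 0.0961 + 0.0016 + 0.0016 + 0.3721 = 0.4714
B = 1 / 0.4714 = 2.1213
Bₛ = (B − 1)/(n − 1) = (2.1213 − 1)/(4 − 1) = 1.1213/3 = 0.3738

0.37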